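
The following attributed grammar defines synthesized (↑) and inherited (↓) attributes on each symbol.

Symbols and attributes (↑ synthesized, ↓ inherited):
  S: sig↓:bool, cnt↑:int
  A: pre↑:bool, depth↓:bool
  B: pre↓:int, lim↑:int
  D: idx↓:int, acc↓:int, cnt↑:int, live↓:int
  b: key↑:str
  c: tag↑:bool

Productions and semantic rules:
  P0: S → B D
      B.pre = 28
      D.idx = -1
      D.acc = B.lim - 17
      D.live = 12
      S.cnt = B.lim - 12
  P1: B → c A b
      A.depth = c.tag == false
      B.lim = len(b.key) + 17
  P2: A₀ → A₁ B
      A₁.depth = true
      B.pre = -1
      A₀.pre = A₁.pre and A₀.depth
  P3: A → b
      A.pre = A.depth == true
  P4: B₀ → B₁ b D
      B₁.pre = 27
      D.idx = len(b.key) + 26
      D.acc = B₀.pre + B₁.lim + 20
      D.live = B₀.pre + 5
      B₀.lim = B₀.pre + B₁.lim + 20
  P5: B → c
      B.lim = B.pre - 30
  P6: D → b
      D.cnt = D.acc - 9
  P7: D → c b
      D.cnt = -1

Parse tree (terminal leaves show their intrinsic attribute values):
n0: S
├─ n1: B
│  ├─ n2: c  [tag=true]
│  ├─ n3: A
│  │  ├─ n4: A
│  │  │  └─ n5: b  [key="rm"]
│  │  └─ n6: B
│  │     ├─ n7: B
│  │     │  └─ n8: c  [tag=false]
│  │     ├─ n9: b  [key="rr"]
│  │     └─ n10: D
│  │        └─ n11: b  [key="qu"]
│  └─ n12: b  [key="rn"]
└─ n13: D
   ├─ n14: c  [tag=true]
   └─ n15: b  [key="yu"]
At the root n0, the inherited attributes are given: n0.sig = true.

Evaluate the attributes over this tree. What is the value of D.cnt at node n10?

7

1. n0.sig = true  [given at root]
2. n1.pre = 28  [28]
3. n2.tag = true  [terminal]
4. n3.depth = false  [c.tag == false]
5. n4.depth = true  [true]
6. n5.key = "rm"  [terminal]
7. n4.pre = true  [A.depth == true]
8. n6.pre = -1  [-1]
9. n7.pre = 27  [27]
10. n8.tag = false  [terminal]
11. n7.lim = -3  [B.pre - 30]
12. n9.key = "rr"  [terminal]
13. n10.idx = 28  [len(b.key) + 26]
14. n10.acc = 16  [B₀.pre + B₁.lim + 20]
15. n10.live = 4  [B₀.pre + 5]
16. n11.key = "qu"  [terminal]
17. n10.cnt = 7  [D.acc - 9]
18. n6.lim = 16  [B₀.pre + B₁.lim + 20]
19. n3.pre = false  [A₁.pre and A₀.depth]
20. n12.key = "rn"  [terminal]
21. n1.lim = 19  [len(b.key) + 17]
22. n13.idx = -1  [-1]
23. n13.acc = 2  [B.lim - 17]
24. n13.live = 12  [12]
25. n14.tag = true  [terminal]
26. n15.key = "yu"  [terminal]
27. n13.cnt = -1  [-1]
28. n0.cnt = 7  [B.lim - 12]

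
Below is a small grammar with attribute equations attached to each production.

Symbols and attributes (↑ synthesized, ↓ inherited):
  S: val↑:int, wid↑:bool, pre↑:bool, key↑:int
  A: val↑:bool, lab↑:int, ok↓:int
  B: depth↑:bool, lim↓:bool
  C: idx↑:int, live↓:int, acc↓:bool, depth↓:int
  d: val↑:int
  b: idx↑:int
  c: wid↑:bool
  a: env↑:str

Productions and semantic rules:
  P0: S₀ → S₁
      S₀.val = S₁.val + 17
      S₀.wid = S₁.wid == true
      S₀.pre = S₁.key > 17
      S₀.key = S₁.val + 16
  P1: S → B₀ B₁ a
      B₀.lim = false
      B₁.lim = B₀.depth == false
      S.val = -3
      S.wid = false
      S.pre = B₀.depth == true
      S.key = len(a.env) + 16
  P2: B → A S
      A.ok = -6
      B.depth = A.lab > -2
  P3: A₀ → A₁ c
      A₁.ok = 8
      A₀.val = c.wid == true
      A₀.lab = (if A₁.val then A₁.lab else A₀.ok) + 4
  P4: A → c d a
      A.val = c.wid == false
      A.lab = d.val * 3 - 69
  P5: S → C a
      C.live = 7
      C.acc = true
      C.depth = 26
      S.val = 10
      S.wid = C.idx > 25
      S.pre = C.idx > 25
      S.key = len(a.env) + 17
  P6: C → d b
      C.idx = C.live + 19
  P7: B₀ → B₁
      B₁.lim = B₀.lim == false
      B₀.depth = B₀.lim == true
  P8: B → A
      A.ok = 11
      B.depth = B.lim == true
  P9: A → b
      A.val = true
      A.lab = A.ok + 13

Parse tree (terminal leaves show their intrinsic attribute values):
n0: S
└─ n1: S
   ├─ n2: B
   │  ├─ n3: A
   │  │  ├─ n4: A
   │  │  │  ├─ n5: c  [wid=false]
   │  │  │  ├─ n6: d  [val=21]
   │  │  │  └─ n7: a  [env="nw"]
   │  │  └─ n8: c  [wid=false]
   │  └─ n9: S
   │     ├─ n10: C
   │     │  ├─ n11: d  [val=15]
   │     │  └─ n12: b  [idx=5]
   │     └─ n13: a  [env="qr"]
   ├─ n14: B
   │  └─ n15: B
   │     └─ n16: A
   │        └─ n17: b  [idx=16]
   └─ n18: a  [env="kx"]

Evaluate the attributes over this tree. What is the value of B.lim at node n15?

1. n2.lim = false  [false]
2. n3.ok = -6  [-6]
3. n4.ok = 8  [8]
4. n5.wid = false  [terminal]
5. n6.val = 21  [terminal]
6. n7.env = "nw"  [terminal]
7. n4.val = true  [c.wid == false]
8. n4.lab = -6  [d.val * 3 - 69]
9. n8.wid = false  [terminal]
10. n3.val = false  [c.wid == true]
11. n3.lab = -2  [(if A₁.val then A₁.lab else A₀.ok) + 4]
12. n10.live = 7  [7]
13. n10.acc = true  [true]
14. n10.depth = 26  [26]
15. n11.val = 15  [terminal]
16. n12.idx = 5  [terminal]
17. n10.idx = 26  [C.live + 19]
18. n13.env = "qr"  [terminal]
19. n9.val = 10  [10]
20. n9.wid = true  [C.idx > 25]
21. n9.pre = true  [C.idx > 25]
22. n9.key = 19  [len(a.env) + 17]
23. n2.depth = false  [A.lab > -2]
24. n14.lim = true  [B₀.depth == false]
25. n15.lim = false  [B₀.lim == false]
26. n16.ok = 11  [11]
27. n17.idx = 16  [terminal]
28. n16.val = true  [true]
29. n16.lab = 24  [A.ok + 13]
30. n15.depth = false  [B.lim == true]
31. n14.depth = true  [B₀.lim == true]
32. n18.env = "kx"  [terminal]
33. n1.val = -3  [-3]
34. n1.wid = false  [false]
35. n1.pre = false  [B₀.depth == true]
36. n1.key = 18  [len(a.env) + 16]
37. n0.val = 14  [S₁.val + 17]
38. n0.wid = false  [S₁.wid == true]
39. n0.pre = true  [S₁.key > 17]
40. n0.key = 13  [S₁.val + 16]

false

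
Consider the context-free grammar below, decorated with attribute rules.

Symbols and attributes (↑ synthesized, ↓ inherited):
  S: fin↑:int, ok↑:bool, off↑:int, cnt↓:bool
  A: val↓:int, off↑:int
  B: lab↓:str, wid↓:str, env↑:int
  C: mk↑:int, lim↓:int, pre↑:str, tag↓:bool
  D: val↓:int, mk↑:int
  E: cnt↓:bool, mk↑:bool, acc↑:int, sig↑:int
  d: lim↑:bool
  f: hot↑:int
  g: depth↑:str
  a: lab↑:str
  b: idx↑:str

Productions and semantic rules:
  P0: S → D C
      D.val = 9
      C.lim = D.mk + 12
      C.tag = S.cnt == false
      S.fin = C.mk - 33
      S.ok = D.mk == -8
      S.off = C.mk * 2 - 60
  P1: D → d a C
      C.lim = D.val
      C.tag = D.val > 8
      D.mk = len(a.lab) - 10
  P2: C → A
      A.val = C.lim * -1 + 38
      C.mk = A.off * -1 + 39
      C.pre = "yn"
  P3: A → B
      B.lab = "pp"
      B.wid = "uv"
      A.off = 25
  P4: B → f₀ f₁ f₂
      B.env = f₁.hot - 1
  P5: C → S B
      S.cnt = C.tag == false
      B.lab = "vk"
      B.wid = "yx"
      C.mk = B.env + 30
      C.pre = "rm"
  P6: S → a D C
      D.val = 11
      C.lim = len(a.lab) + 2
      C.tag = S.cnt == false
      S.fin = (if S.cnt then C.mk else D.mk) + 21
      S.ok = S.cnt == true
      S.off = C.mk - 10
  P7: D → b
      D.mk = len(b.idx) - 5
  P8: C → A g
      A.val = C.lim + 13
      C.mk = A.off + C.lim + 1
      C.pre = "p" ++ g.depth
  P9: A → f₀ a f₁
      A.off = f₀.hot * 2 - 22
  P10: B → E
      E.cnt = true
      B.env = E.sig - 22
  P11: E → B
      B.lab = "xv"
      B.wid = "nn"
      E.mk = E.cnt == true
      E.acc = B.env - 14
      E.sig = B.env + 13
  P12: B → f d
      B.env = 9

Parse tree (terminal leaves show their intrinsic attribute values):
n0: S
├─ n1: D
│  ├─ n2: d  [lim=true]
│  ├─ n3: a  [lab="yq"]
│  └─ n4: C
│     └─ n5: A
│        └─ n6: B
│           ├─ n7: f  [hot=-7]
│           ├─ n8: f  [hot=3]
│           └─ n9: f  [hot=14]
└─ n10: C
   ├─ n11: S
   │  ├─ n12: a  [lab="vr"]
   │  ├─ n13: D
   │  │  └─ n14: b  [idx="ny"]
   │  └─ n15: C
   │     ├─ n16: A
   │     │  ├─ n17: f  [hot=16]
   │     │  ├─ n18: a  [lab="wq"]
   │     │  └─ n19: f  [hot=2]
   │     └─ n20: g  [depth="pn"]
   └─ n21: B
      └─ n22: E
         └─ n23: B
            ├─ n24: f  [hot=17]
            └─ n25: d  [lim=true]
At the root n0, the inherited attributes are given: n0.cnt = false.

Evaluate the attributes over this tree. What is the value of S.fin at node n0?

-3

1. n0.cnt = false  [given at root]
2. n1.val = 9  [9]
3. n2.lim = true  [terminal]
4. n3.lab = "yq"  [terminal]
5. n4.lim = 9  [D.val]
6. n4.tag = true  [D.val > 8]
7. n5.val = 29  [C.lim * -1 + 38]
8. n6.lab = "pp"  ["pp"]
9. n6.wid = "uv"  ["uv"]
10. n7.hot = -7  [terminal]
11. n8.hot = 3  [terminal]
12. n9.hot = 14  [terminal]
13. n6.env = 2  [f₁.hot - 1]
14. n5.off = 25  [25]
15. n4.mk = 14  [A.off * -1 + 39]
16. n4.pre = "yn"  ["yn"]
17. n1.mk = -8  [len(a.lab) - 10]
18. n10.lim = 4  [D.mk + 12]
19. n10.tag = true  [S.cnt == false]
20. n11.cnt = false  [C.tag == false]
21. n12.lab = "vr"  [terminal]
22. n13.val = 11  [11]
23. n14.idx = "ny"  [terminal]
24. n13.mk = -3  [len(b.idx) - 5]
25. n15.lim = 4  [len(a.lab) + 2]
26. n15.tag = true  [S.cnt == false]
27. n16.val = 17  [C.lim + 13]
28. n17.hot = 16  [terminal]
29. n18.lab = "wq"  [terminal]
30. n19.hot = 2  [terminal]
31. n16.off = 10  [f₀.hot * 2 - 22]
32. n20.depth = "pn"  [terminal]
33. n15.mk = 15  [A.off + C.lim + 1]
34. n15.pre = "ppn"  ["p" ++ g.depth]
35. n11.fin = 18  [(if S.cnt then C.mk else D.mk) + 21]
36. n11.ok = false  [S.cnt == true]
37. n11.off = 5  [C.mk - 10]
38. n21.lab = "vk"  ["vk"]
39. n21.wid = "yx"  ["yx"]
40. n22.cnt = true  [true]
41. n23.lab = "xv"  ["xv"]
42. n23.wid = "nn"  ["nn"]
43. n24.hot = 17  [terminal]
44. n25.lim = true  [terminal]
45. n23.env = 9  [9]
46. n22.mk = true  [E.cnt == true]
47. n22.acc = -5  [B.env - 14]
48. n22.sig = 22  [B.env + 13]
49. n21.env = 0  [E.sig - 22]
50. n10.mk = 30  [B.env + 30]
51. n10.pre = "rm"  ["rm"]
52. n0.fin = -3  [C.mk - 33]
53. n0.ok = true  [D.mk == -8]
54. n0.off = 0  [C.mk * 2 - 60]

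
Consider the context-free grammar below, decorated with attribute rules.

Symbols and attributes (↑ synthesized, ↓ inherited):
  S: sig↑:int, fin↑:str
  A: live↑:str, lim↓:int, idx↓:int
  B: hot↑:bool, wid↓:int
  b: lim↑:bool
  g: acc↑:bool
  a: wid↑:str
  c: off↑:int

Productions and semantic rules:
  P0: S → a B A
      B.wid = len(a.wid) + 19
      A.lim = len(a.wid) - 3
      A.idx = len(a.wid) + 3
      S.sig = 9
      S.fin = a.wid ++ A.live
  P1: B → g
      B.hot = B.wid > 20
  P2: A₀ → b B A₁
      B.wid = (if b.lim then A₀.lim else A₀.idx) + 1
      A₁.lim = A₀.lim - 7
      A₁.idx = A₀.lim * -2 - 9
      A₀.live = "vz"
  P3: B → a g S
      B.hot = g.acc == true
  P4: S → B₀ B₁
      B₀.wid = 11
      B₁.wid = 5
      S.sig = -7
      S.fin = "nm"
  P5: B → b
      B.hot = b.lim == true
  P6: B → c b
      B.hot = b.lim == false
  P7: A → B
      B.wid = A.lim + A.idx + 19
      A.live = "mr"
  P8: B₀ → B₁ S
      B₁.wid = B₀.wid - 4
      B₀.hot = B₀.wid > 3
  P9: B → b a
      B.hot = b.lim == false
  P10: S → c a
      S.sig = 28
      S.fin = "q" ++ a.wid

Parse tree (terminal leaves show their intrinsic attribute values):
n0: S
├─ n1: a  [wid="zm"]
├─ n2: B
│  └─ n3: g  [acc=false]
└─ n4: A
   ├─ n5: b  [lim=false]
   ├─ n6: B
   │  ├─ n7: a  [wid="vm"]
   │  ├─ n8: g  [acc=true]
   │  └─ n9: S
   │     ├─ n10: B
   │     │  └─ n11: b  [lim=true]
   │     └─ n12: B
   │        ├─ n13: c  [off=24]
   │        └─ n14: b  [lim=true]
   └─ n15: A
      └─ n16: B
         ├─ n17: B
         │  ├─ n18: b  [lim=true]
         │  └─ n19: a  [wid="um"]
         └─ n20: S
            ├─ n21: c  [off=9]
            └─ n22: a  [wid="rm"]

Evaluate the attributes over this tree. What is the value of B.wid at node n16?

1. n1.wid = "zm"  [terminal]
2. n2.wid = 21  [len(a.wid) + 19]
3. n3.acc = false  [terminal]
4. n2.hot = true  [B.wid > 20]
5. n4.lim = -1  [len(a.wid) - 3]
6. n4.idx = 5  [len(a.wid) + 3]
7. n5.lim = false  [terminal]
8. n6.wid = 6  [(if b.lim then A₀.lim else A₀.idx) + 1]
9. n7.wid = "vm"  [terminal]
10. n8.acc = true  [terminal]
11. n10.wid = 11  [11]
12. n11.lim = true  [terminal]
13. n10.hot = true  [b.lim == true]
14. n12.wid = 5  [5]
15. n13.off = 24  [terminal]
16. n14.lim = true  [terminal]
17. n12.hot = false  [b.lim == false]
18. n9.sig = -7  [-7]
19. n9.fin = "nm"  ["nm"]
20. n6.hot = true  [g.acc == true]
21. n15.lim = -8  [A₀.lim - 7]
22. n15.idx = -7  [A₀.lim * -2 - 9]
23. n16.wid = 4  [A.lim + A.idx + 19]
24. n17.wid = 0  [B₀.wid - 4]
25. n18.lim = true  [terminal]
26. n19.wid = "um"  [terminal]
27. n17.hot = false  [b.lim == false]
28. n21.off = 9  [terminal]
29. n22.wid = "rm"  [terminal]
30. n20.sig = 28  [28]
31. n20.fin = "qrm"  ["q" ++ a.wid]
32. n16.hot = true  [B₀.wid > 3]
33. n15.live = "mr"  ["mr"]
34. n4.live = "vz"  ["vz"]
35. n0.sig = 9  [9]
36. n0.fin = "zmvz"  [a.wid ++ A.live]

4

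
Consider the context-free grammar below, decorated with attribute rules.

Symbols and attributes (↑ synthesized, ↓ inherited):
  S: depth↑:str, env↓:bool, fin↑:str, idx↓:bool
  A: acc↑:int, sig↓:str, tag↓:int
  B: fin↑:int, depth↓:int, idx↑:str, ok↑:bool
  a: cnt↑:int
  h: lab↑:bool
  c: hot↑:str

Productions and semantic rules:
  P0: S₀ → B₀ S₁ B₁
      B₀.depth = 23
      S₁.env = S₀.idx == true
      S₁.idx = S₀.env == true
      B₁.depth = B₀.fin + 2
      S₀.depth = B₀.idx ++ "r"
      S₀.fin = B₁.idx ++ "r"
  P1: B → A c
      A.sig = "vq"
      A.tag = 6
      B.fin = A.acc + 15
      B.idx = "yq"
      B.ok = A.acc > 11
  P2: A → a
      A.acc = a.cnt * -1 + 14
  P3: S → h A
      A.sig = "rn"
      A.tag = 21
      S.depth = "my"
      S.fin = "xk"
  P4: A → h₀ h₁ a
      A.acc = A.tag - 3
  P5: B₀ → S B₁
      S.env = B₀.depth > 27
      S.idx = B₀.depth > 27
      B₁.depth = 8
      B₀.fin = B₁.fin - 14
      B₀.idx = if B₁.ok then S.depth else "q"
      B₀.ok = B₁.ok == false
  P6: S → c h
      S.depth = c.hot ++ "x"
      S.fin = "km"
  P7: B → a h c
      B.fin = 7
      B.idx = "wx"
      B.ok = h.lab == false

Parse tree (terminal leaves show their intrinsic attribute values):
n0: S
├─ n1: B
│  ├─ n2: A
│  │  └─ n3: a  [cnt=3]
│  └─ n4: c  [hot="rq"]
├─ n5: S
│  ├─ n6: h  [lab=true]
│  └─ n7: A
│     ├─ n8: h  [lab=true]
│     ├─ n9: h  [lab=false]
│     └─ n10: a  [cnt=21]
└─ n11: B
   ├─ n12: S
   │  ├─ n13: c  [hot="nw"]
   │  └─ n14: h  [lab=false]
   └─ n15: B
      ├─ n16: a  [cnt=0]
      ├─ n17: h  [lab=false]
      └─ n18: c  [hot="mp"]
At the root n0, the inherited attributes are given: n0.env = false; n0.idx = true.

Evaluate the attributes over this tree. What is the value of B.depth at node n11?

1. n0.env = false  [given at root]
2. n0.idx = true  [given at root]
3. n1.depth = 23  [23]
4. n2.sig = "vq"  ["vq"]
5. n2.tag = 6  [6]
6. n3.cnt = 3  [terminal]
7. n2.acc = 11  [a.cnt * -1 + 14]
8. n4.hot = "rq"  [terminal]
9. n1.fin = 26  [A.acc + 15]
10. n1.idx = "yq"  ["yq"]
11. n1.ok = false  [A.acc > 11]
12. n5.env = true  [S₀.idx == true]
13. n5.idx = false  [S₀.env == true]
14. n6.lab = true  [terminal]
15. n7.sig = "rn"  ["rn"]
16. n7.tag = 21  [21]
17. n8.lab = true  [terminal]
18. n9.lab = false  [terminal]
19. n10.cnt = 21  [terminal]
20. n7.acc = 18  [A.tag - 3]
21. n5.depth = "my"  ["my"]
22. n5.fin = "xk"  ["xk"]
23. n11.depth = 28  [B₀.fin + 2]
24. n12.env = true  [B₀.depth > 27]
25. n12.idx = true  [B₀.depth > 27]
26. n13.hot = "nw"  [terminal]
27. n14.lab = false  [terminal]
28. n12.depth = "nwx"  [c.hot ++ "x"]
29. n12.fin = "km"  ["km"]
30. n15.depth = 8  [8]
31. n16.cnt = 0  [terminal]
32. n17.lab = false  [terminal]
33. n18.hot = "mp"  [terminal]
34. n15.fin = 7  [7]
35. n15.idx = "wx"  ["wx"]
36. n15.ok = true  [h.lab == false]
37. n11.fin = -7  [B₁.fin - 14]
38. n11.idx = "nwx"  [if B₁.ok then S.depth else "q"]
39. n11.ok = false  [B₁.ok == false]
40. n0.depth = "yqr"  [B₀.idx ++ "r"]
41. n0.fin = "nwxr"  [B₁.idx ++ "r"]

28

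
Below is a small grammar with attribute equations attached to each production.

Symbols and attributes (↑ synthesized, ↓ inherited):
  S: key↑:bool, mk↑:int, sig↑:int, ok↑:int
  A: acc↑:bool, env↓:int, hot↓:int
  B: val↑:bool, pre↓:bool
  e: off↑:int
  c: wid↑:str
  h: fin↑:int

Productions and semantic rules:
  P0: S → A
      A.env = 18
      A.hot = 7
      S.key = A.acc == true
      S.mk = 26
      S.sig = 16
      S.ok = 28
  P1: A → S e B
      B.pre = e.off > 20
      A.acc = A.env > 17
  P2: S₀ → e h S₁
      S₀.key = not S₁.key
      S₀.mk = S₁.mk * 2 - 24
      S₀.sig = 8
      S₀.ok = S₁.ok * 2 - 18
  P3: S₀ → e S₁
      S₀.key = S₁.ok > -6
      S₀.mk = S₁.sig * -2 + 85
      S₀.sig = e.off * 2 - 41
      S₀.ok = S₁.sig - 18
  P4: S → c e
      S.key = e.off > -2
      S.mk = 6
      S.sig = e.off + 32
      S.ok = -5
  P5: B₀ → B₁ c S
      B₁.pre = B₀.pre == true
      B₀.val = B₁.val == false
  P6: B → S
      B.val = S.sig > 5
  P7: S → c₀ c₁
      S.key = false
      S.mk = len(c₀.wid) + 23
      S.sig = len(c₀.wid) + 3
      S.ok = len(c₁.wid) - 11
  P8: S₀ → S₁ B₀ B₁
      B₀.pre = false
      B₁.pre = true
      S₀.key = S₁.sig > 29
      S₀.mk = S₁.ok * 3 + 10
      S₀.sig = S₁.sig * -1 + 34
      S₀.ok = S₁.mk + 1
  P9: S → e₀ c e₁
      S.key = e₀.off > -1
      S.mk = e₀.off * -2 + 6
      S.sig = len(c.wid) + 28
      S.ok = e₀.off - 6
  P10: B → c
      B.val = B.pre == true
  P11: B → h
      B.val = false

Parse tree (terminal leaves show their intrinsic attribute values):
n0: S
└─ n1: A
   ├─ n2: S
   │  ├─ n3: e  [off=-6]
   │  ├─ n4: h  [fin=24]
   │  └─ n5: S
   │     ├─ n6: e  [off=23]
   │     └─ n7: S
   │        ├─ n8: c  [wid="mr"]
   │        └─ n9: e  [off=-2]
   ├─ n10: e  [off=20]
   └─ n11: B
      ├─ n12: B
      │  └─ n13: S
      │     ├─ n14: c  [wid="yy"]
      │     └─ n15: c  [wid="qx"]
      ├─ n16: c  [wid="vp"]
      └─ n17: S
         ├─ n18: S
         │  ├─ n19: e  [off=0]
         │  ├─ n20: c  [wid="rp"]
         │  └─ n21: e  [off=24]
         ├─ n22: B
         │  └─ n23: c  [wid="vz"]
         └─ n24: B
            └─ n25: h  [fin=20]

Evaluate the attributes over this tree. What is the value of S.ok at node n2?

1. n1.env = 18  [18]
2. n1.hot = 7  [7]
3. n3.off = -6  [terminal]
4. n4.fin = 24  [terminal]
5. n6.off = 23  [terminal]
6. n8.wid = "mr"  [terminal]
7. n9.off = -2  [terminal]
8. n7.key = false  [e.off > -2]
9. n7.mk = 6  [6]
10. n7.sig = 30  [e.off + 32]
11. n7.ok = -5  [-5]
12. n5.key = true  [S₁.ok > -6]
13. n5.mk = 25  [S₁.sig * -2 + 85]
14. n5.sig = 5  [e.off * 2 - 41]
15. n5.ok = 12  [S₁.sig - 18]
16. n2.key = false  [not S₁.key]
17. n2.mk = 26  [S₁.mk * 2 - 24]
18. n2.sig = 8  [8]
19. n2.ok = 6  [S₁.ok * 2 - 18]
20. n10.off = 20  [terminal]
21. n11.pre = false  [e.off > 20]
22. n12.pre = false  [B₀.pre == true]
23. n14.wid = "yy"  [terminal]
24. n15.wid = "qx"  [terminal]
25. n13.key = false  [false]
26. n13.mk = 25  [len(c₀.wid) + 23]
27. n13.sig = 5  [len(c₀.wid) + 3]
28. n13.ok = -9  [len(c₁.wid) - 11]
29. n12.val = false  [S.sig > 5]
30. n16.wid = "vp"  [terminal]
31. n19.off = 0  [terminal]
32. n20.wid = "rp"  [terminal]
33. n21.off = 24  [terminal]
34. n18.key = true  [e₀.off > -1]
35. n18.mk = 6  [e₀.off * -2 + 6]
36. n18.sig = 30  [len(c.wid) + 28]
37. n18.ok = -6  [e₀.off - 6]
38. n22.pre = false  [false]
39. n23.wid = "vz"  [terminal]
40. n22.val = false  [B.pre == true]
41. n24.pre = true  [true]
42. n25.fin = 20  [terminal]
43. n24.val = false  [false]
44. n17.key = true  [S₁.sig > 29]
45. n17.mk = -8  [S₁.ok * 3 + 10]
46. n17.sig = 4  [S₁.sig * -1 + 34]
47. n17.ok = 7  [S₁.mk + 1]
48. n11.val = true  [B₁.val == false]
49. n1.acc = true  [A.env > 17]
50. n0.key = true  [A.acc == true]
51. n0.mk = 26  [26]
52. n0.sig = 16  [16]
53. n0.ok = 28  [28]

6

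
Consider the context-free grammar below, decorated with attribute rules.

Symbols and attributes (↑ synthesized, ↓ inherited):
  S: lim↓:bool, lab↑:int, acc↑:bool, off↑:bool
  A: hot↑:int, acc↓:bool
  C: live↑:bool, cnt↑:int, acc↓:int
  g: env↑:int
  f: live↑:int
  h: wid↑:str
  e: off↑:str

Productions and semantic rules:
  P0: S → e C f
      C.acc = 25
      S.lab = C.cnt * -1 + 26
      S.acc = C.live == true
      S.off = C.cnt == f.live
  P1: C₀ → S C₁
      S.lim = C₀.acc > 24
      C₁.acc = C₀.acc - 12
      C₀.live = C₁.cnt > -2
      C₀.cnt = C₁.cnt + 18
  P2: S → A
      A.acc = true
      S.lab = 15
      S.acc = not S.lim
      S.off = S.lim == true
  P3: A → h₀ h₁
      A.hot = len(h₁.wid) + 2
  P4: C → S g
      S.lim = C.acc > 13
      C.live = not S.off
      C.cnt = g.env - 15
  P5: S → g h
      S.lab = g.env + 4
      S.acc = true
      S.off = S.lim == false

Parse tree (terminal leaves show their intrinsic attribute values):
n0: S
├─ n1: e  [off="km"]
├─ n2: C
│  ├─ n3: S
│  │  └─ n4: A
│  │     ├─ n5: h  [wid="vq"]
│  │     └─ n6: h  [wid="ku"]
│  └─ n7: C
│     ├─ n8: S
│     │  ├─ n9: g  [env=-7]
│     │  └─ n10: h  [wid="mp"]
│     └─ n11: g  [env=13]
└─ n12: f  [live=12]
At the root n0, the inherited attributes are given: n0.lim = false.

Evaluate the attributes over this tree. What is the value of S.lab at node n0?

10

1. n0.lim = false  [given at root]
2. n1.off = "km"  [terminal]
3. n2.acc = 25  [25]
4. n3.lim = true  [C₀.acc > 24]
5. n4.acc = true  [true]
6. n5.wid = "vq"  [terminal]
7. n6.wid = "ku"  [terminal]
8. n4.hot = 4  [len(h₁.wid) + 2]
9. n3.lab = 15  [15]
10. n3.acc = false  [not S.lim]
11. n3.off = true  [S.lim == true]
12. n7.acc = 13  [C₀.acc - 12]
13. n8.lim = false  [C.acc > 13]
14. n9.env = -7  [terminal]
15. n10.wid = "mp"  [terminal]
16. n8.lab = -3  [g.env + 4]
17. n8.acc = true  [true]
18. n8.off = true  [S.lim == false]
19. n11.env = 13  [terminal]
20. n7.live = false  [not S.off]
21. n7.cnt = -2  [g.env - 15]
22. n2.live = false  [C₁.cnt > -2]
23. n2.cnt = 16  [C₁.cnt + 18]
24. n12.live = 12  [terminal]
25. n0.lab = 10  [C.cnt * -1 + 26]
26. n0.acc = false  [C.live == true]
27. n0.off = false  [C.cnt == f.live]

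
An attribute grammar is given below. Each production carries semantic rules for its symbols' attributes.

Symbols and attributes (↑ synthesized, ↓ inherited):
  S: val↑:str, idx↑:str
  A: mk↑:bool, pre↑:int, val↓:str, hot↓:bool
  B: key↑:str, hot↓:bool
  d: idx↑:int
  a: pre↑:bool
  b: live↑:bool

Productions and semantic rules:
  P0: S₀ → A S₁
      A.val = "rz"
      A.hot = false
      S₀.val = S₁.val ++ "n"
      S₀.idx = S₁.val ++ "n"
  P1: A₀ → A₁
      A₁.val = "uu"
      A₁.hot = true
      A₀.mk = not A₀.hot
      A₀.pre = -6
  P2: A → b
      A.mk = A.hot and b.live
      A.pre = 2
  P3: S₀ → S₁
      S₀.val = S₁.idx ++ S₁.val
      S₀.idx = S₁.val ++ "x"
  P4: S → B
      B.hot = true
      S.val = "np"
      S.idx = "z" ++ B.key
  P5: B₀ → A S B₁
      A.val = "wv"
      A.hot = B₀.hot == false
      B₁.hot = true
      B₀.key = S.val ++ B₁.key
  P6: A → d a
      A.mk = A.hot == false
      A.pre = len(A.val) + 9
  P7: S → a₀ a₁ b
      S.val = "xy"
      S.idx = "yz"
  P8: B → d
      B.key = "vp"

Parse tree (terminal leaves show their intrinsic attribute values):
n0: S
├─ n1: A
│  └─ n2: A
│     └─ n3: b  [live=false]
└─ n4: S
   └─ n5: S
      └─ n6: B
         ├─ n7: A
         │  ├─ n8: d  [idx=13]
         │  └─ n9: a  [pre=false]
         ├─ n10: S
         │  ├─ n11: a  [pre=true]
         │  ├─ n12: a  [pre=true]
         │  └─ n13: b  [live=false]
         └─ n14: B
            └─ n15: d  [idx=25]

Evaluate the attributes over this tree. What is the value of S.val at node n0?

1. n1.val = "rz"  ["rz"]
2. n1.hot = false  [false]
3. n2.val = "uu"  ["uu"]
4. n2.hot = true  [true]
5. n3.live = false  [terminal]
6. n2.mk = false  [A.hot and b.live]
7. n2.pre = 2  [2]
8. n1.mk = true  [not A₀.hot]
9. n1.pre = -6  [-6]
10. n6.hot = true  [true]
11. n7.val = "wv"  ["wv"]
12. n7.hot = false  [B₀.hot == false]
13. n8.idx = 13  [terminal]
14. n9.pre = false  [terminal]
15. n7.mk = true  [A.hot == false]
16. n7.pre = 11  [len(A.val) + 9]
17. n11.pre = true  [terminal]
18. n12.pre = true  [terminal]
19. n13.live = false  [terminal]
20. n10.val = "xy"  ["xy"]
21. n10.idx = "yz"  ["yz"]
22. n14.hot = true  [true]
23. n15.idx = 25  [terminal]
24. n14.key = "vp"  ["vp"]
25. n6.key = "xyvp"  [S.val ++ B₁.key]
26. n5.val = "np"  ["np"]
27. n5.idx = "zxyvp"  ["z" ++ B.key]
28. n4.val = "zxyvpnp"  [S₁.idx ++ S₁.val]
29. n4.idx = "npx"  [S₁.val ++ "x"]
30. n0.val = "zxyvpnpn"  [S₁.val ++ "n"]
31. n0.idx = "zxyvpnpn"  [S₁.val ++ "n"]

"zxyvpnpn"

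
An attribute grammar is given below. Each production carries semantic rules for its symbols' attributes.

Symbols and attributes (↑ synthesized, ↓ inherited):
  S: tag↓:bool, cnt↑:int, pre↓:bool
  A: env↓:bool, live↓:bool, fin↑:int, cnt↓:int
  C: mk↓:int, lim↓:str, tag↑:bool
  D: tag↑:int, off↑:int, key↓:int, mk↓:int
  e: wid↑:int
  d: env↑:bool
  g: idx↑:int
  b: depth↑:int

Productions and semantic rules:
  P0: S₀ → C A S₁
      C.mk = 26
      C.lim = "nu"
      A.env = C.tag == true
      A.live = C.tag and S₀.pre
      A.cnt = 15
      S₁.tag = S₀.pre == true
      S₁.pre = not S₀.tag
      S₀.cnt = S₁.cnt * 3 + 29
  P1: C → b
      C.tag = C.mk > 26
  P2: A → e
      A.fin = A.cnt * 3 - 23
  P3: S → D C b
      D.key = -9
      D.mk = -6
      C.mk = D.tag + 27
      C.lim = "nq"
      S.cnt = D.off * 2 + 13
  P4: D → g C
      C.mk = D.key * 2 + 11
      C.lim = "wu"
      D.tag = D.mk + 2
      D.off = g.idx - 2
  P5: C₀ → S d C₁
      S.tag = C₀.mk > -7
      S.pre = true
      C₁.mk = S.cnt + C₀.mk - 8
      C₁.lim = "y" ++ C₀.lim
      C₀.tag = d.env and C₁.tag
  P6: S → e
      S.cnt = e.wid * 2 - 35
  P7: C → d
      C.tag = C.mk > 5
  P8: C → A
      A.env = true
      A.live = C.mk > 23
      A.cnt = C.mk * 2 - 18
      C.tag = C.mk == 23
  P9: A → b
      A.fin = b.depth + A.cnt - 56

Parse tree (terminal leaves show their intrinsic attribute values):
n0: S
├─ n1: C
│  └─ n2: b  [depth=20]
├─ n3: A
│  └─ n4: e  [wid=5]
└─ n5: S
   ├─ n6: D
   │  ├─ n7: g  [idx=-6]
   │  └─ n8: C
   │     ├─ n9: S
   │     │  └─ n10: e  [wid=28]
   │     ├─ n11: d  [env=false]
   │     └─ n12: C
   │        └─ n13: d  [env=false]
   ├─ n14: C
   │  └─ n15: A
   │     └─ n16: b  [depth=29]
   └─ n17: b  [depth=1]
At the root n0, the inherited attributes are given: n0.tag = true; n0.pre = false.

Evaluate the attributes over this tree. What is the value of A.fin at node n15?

1

1. n0.tag = true  [given at root]
2. n0.pre = false  [given at root]
3. n1.mk = 26  [26]
4. n1.lim = "nu"  ["nu"]
5. n2.depth = 20  [terminal]
6. n1.tag = false  [C.mk > 26]
7. n3.env = false  [C.tag == true]
8. n3.live = false  [C.tag and S₀.pre]
9. n3.cnt = 15  [15]
10. n4.wid = 5  [terminal]
11. n3.fin = 22  [A.cnt * 3 - 23]
12. n5.tag = false  [S₀.pre == true]
13. n5.pre = false  [not S₀.tag]
14. n6.key = -9  [-9]
15. n6.mk = -6  [-6]
16. n7.idx = -6  [terminal]
17. n8.mk = -7  [D.key * 2 + 11]
18. n8.lim = "wu"  ["wu"]
19. n9.tag = false  [C₀.mk > -7]
20. n9.pre = true  [true]
21. n10.wid = 28  [terminal]
22. n9.cnt = 21  [e.wid * 2 - 35]
23. n11.env = false  [terminal]
24. n12.mk = 6  [S.cnt + C₀.mk - 8]
25. n12.lim = "ywu"  ["y" ++ C₀.lim]
26. n13.env = false  [terminal]
27. n12.tag = true  [C.mk > 5]
28. n8.tag = false  [d.env and C₁.tag]
29. n6.tag = -4  [D.mk + 2]
30. n6.off = -8  [g.idx - 2]
31. n14.mk = 23  [D.tag + 27]
32. n14.lim = "nq"  ["nq"]
33. n15.env = true  [true]
34. n15.live = false  [C.mk > 23]
35. n15.cnt = 28  [C.mk * 2 - 18]
36. n16.depth = 29  [terminal]
37. n15.fin = 1  [b.depth + A.cnt - 56]
38. n14.tag = true  [C.mk == 23]
39. n17.depth = 1  [terminal]
40. n5.cnt = -3  [D.off * 2 + 13]
41. n0.cnt = 20  [S₁.cnt * 3 + 29]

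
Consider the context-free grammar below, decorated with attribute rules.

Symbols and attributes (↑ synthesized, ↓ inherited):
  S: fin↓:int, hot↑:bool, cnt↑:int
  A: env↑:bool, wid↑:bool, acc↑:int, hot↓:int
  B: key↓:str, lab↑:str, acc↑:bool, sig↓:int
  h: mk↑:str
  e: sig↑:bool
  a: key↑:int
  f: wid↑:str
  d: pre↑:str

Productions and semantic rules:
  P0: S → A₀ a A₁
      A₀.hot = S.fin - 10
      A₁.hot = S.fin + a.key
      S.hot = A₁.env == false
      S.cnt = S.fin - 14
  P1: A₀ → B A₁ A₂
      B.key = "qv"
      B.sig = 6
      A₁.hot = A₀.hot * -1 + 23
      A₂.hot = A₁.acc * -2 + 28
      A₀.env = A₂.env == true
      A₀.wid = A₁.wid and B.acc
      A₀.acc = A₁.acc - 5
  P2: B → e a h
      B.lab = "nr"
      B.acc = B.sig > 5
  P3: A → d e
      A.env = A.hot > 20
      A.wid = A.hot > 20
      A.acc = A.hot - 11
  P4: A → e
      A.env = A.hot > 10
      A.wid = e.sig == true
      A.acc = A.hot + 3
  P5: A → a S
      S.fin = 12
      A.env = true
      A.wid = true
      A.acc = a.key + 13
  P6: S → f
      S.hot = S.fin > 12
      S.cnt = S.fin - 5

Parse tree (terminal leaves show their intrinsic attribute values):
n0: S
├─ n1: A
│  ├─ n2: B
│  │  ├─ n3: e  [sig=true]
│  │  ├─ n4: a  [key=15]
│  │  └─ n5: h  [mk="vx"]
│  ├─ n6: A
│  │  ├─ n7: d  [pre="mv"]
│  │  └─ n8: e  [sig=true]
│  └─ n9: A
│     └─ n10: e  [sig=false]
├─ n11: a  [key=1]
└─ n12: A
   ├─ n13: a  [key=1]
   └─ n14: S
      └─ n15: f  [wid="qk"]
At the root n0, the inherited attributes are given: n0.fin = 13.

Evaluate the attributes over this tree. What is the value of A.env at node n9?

1. n0.fin = 13  [given at root]
2. n1.hot = 3  [S.fin - 10]
3. n2.key = "qv"  ["qv"]
4. n2.sig = 6  [6]
5. n3.sig = true  [terminal]
6. n4.key = 15  [terminal]
7. n5.mk = "vx"  [terminal]
8. n2.lab = "nr"  ["nr"]
9. n2.acc = true  [B.sig > 5]
10. n6.hot = 20  [A₀.hot * -1 + 23]
11. n7.pre = "mv"  [terminal]
12. n8.sig = true  [terminal]
13. n6.env = false  [A.hot > 20]
14. n6.wid = false  [A.hot > 20]
15. n6.acc = 9  [A.hot - 11]
16. n9.hot = 10  [A₁.acc * -2 + 28]
17. n10.sig = false  [terminal]
18. n9.env = false  [A.hot > 10]
19. n9.wid = false  [e.sig == true]
20. n9.acc = 13  [A.hot + 3]
21. n1.env = false  [A₂.env == true]
22. n1.wid = false  [A₁.wid and B.acc]
23. n1.acc = 4  [A₁.acc - 5]
24. n11.key = 1  [terminal]
25. n12.hot = 14  [S.fin + a.key]
26. n13.key = 1  [terminal]
27. n14.fin = 12  [12]
28. n15.wid = "qk"  [terminal]
29. n14.hot = false  [S.fin > 12]
30. n14.cnt = 7  [S.fin - 5]
31. n12.env = true  [true]
32. n12.wid = true  [true]
33. n12.acc = 14  [a.key + 13]
34. n0.hot = false  [A₁.env == false]
35. n0.cnt = -1  [S.fin - 14]

false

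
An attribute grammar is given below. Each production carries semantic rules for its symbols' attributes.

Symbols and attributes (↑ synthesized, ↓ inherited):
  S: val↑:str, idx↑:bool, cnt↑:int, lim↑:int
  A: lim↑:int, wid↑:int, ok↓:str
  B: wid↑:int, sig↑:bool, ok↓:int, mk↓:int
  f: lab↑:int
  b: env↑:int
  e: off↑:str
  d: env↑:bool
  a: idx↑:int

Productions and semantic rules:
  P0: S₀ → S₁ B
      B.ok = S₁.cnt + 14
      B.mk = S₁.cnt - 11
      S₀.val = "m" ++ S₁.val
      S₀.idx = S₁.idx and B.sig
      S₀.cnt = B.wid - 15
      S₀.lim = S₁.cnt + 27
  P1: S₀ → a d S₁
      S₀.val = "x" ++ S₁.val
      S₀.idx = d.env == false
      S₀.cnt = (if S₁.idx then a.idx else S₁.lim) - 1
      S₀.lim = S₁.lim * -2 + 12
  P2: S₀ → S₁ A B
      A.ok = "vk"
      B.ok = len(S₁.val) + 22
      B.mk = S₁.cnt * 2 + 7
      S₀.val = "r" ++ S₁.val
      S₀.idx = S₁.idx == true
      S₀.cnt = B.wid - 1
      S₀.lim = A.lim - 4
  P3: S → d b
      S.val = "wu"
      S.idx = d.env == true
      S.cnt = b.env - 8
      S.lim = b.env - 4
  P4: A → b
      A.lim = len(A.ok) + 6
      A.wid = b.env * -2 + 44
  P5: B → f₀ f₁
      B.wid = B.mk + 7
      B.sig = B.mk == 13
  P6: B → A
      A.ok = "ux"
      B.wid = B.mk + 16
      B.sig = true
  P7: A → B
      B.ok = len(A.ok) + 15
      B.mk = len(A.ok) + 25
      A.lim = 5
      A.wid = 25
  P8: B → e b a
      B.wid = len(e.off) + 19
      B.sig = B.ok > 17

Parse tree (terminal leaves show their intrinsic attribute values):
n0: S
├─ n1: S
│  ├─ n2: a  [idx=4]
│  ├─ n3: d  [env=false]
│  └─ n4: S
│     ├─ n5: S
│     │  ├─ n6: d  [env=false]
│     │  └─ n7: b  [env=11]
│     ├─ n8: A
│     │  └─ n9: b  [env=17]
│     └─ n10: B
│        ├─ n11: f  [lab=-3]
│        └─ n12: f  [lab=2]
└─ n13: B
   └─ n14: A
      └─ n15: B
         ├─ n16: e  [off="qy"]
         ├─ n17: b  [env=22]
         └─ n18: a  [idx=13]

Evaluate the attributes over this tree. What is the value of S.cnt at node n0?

1. n2.idx = 4  [terminal]
2. n3.env = false  [terminal]
3. n6.env = false  [terminal]
4. n7.env = 11  [terminal]
5. n5.val = "wu"  ["wu"]
6. n5.idx = false  [d.env == true]
7. n5.cnt = 3  [b.env - 8]
8. n5.lim = 7  [b.env - 4]
9. n8.ok = "vk"  ["vk"]
10. n9.env = 17  [terminal]
11. n8.lim = 8  [len(A.ok) + 6]
12. n8.wid = 10  [b.env * -2 + 44]
13. n10.ok = 24  [len(S₁.val) + 22]
14. n10.mk = 13  [S₁.cnt * 2 + 7]
15. n11.lab = -3  [terminal]
16. n12.lab = 2  [terminal]
17. n10.wid = 20  [B.mk + 7]
18. n10.sig = true  [B.mk == 13]
19. n4.val = "rwu"  ["r" ++ S₁.val]
20. n4.idx = false  [S₁.idx == true]
21. n4.cnt = 19  [B.wid - 1]
22. n4.lim = 4  [A.lim - 4]
23. n1.val = "xrwu"  ["x" ++ S₁.val]
24. n1.idx = true  [d.env == false]
25. n1.cnt = 3  [(if S₁.idx then a.idx else S₁.lim) - 1]
26. n1.lim = 4  [S₁.lim * -2 + 12]
27. n13.ok = 17  [S₁.cnt + 14]
28. n13.mk = -8  [S₁.cnt - 11]
29. n14.ok = "ux"  ["ux"]
30. n15.ok = 17  [len(A.ok) + 15]
31. n15.mk = 27  [len(A.ok) + 25]
32. n16.off = "qy"  [terminal]
33. n17.env = 22  [terminal]
34. n18.idx = 13  [terminal]
35. n15.wid = 21  [len(e.off) + 19]
36. n15.sig = false  [B.ok > 17]
37. n14.lim = 5  [5]
38. n14.wid = 25  [25]
39. n13.wid = 8  [B.mk + 16]
40. n13.sig = true  [true]
41. n0.val = "mxrwu"  ["m" ++ S₁.val]
42. n0.idx = true  [S₁.idx and B.sig]
43. n0.cnt = -7  [B.wid - 15]
44. n0.lim = 30  [S₁.cnt + 27]

-7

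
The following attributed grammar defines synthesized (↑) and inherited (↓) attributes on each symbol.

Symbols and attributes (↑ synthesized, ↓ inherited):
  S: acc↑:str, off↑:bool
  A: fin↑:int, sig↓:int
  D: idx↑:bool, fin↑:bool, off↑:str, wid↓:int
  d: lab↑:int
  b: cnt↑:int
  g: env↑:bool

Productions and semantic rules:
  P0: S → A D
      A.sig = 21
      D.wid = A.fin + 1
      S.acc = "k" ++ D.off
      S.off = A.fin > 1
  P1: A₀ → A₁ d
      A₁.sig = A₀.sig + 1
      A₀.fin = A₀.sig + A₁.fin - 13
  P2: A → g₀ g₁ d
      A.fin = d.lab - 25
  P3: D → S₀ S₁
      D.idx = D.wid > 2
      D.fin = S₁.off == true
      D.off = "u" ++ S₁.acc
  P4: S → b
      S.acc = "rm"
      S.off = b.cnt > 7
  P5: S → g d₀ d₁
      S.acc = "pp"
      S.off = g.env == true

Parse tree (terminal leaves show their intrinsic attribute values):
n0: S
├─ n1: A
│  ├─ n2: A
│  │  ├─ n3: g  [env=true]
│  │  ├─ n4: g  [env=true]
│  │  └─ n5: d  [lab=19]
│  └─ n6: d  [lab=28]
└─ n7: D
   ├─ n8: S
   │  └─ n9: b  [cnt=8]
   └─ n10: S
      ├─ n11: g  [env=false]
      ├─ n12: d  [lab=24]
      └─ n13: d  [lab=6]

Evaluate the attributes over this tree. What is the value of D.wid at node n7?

3

1. n1.sig = 21  [21]
2. n2.sig = 22  [A₀.sig + 1]
3. n3.env = true  [terminal]
4. n4.env = true  [terminal]
5. n5.lab = 19  [terminal]
6. n2.fin = -6  [d.lab - 25]
7. n6.lab = 28  [terminal]
8. n1.fin = 2  [A₀.sig + A₁.fin - 13]
9. n7.wid = 3  [A.fin + 1]
10. n9.cnt = 8  [terminal]
11. n8.acc = "rm"  ["rm"]
12. n8.off = true  [b.cnt > 7]
13. n11.env = false  [terminal]
14. n12.lab = 24  [terminal]
15. n13.lab = 6  [terminal]
16. n10.acc = "pp"  ["pp"]
17. n10.off = false  [g.env == true]
18. n7.idx = true  [D.wid > 2]
19. n7.fin = false  [S₁.off == true]
20. n7.off = "upp"  ["u" ++ S₁.acc]
21. n0.acc = "kupp"  ["k" ++ D.off]
22. n0.off = true  [A.fin > 1]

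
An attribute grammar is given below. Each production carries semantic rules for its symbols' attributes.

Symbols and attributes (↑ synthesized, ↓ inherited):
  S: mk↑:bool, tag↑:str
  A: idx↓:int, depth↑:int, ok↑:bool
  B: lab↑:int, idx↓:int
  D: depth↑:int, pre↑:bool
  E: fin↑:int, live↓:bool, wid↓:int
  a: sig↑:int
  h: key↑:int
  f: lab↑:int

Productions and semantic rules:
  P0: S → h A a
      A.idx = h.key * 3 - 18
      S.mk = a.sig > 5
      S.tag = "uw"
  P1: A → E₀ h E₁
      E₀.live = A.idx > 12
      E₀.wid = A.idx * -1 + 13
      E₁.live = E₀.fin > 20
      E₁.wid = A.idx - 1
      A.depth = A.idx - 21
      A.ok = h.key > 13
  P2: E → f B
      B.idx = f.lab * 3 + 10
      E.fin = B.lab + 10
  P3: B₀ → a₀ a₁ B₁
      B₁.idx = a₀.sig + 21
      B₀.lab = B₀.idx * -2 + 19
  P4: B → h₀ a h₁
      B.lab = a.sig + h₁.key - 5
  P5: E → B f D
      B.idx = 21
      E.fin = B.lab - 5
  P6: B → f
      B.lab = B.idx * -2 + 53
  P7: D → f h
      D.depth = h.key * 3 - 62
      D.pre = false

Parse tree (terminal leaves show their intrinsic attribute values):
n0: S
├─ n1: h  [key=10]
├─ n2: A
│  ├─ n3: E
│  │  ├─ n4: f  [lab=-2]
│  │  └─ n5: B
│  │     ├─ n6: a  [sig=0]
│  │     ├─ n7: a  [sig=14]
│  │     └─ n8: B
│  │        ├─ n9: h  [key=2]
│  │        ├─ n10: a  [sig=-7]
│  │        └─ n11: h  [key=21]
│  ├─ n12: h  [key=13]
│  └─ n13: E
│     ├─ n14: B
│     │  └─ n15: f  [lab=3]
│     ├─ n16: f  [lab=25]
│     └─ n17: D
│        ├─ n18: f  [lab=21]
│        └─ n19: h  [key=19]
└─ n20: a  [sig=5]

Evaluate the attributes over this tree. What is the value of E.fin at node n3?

1. n1.key = 10  [terminal]
2. n2.idx = 12  [h.key * 3 - 18]
3. n3.live = false  [A.idx > 12]
4. n3.wid = 1  [A.idx * -1 + 13]
5. n4.lab = -2  [terminal]
6. n5.idx = 4  [f.lab * 3 + 10]
7. n6.sig = 0  [terminal]
8. n7.sig = 14  [terminal]
9. n8.idx = 21  [a₀.sig + 21]
10. n9.key = 2  [terminal]
11. n10.sig = -7  [terminal]
12. n11.key = 21  [terminal]
13. n8.lab = 9  [a.sig + h₁.key - 5]
14. n5.lab = 11  [B₀.idx * -2 + 19]
15. n3.fin = 21  [B.lab + 10]
16. n12.key = 13  [terminal]
17. n13.live = true  [E₀.fin > 20]
18. n13.wid = 11  [A.idx - 1]
19. n14.idx = 21  [21]
20. n15.lab = 3  [terminal]
21. n14.lab = 11  [B.idx * -2 + 53]
22. n16.lab = 25  [terminal]
23. n18.lab = 21  [terminal]
24. n19.key = 19  [terminal]
25. n17.depth = -5  [h.key * 3 - 62]
26. n17.pre = false  [false]
27. n13.fin = 6  [B.lab - 5]
28. n2.depth = -9  [A.idx - 21]
29. n2.ok = false  [h.key > 13]
30. n20.sig = 5  [terminal]
31. n0.mk = false  [a.sig > 5]
32. n0.tag = "uw"  ["uw"]

21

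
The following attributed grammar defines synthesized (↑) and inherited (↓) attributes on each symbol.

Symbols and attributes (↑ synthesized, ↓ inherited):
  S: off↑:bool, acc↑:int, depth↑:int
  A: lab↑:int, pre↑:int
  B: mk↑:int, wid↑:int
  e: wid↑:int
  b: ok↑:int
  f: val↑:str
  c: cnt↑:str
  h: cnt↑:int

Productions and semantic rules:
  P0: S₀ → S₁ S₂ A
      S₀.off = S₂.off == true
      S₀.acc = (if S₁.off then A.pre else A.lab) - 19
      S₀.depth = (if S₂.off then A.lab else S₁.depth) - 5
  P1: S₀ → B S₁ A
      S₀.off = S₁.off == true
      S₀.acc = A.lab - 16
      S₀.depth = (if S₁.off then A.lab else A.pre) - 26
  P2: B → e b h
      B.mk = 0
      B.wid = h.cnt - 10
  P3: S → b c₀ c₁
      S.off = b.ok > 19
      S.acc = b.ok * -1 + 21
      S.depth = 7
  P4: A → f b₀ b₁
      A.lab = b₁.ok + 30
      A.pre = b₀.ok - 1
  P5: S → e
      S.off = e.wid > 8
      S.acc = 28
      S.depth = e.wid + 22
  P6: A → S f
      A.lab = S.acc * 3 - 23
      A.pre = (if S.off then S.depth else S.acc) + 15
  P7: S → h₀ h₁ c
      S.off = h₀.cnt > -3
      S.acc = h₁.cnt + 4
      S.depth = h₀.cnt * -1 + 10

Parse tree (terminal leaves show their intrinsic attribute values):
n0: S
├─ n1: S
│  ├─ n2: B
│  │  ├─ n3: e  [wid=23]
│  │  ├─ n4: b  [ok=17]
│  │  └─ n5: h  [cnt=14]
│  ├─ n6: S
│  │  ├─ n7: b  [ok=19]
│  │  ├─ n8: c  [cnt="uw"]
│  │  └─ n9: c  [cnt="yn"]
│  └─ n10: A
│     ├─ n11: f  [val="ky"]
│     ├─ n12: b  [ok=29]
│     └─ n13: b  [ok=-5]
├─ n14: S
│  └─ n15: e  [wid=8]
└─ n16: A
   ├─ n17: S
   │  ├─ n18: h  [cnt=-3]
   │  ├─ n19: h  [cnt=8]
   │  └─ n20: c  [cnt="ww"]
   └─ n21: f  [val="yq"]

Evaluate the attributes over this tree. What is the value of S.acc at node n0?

1. n3.wid = 23  [terminal]
2. n4.ok = 17  [terminal]
3. n5.cnt = 14  [terminal]
4. n2.mk = 0  [0]
5. n2.wid = 4  [h.cnt - 10]
6. n7.ok = 19  [terminal]
7. n8.cnt = "uw"  [terminal]
8. n9.cnt = "yn"  [terminal]
9. n6.off = false  [b.ok > 19]
10. n6.acc = 2  [b.ok * -1 + 21]
11. n6.depth = 7  [7]
12. n11.val = "ky"  [terminal]
13. n12.ok = 29  [terminal]
14. n13.ok = -5  [terminal]
15. n10.lab = 25  [b₁.ok + 30]
16. n10.pre = 28  [b₀.ok - 1]
17. n1.off = false  [S₁.off == true]
18. n1.acc = 9  [A.lab - 16]
19. n1.depth = 2  [(if S₁.off then A.lab else A.pre) - 26]
20. n15.wid = 8  [terminal]
21. n14.off = false  [e.wid > 8]
22. n14.acc = 28  [28]
23. n14.depth = 30  [e.wid + 22]
24. n18.cnt = -3  [terminal]
25. n19.cnt = 8  [terminal]
26. n20.cnt = "ww"  [terminal]
27. n17.off = false  [h₀.cnt > -3]
28. n17.acc = 12  [h₁.cnt + 4]
29. n17.depth = 13  [h₀.cnt * -1 + 10]
30. n21.val = "yq"  [terminal]
31. n16.lab = 13  [S.acc * 3 - 23]
32. n16.pre = 27  [(if S.off then S.depth else S.acc) + 15]
33. n0.off = false  [S₂.off == true]
34. n0.acc = -6  [(if S₁.off then A.pre else A.lab) - 19]
35. n0.depth = -3  [(if S₂.off then A.lab else S₁.depth) - 5]

-6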